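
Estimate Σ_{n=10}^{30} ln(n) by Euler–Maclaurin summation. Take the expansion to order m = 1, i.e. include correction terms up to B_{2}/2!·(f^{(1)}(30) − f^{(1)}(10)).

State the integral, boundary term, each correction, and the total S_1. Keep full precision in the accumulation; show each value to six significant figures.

∫_10^30 ln(x) dx evaluates to 59.0101.
½[f(10) + f(30)] = ½[2.30259 + 3.40120] = 2.85189.
So far: 61.8620.
Correction k=1: B_{2}/2! · (f^{(1)}(30) − f^{(1)}(10)) = 1/12 · (0.0333333 − 0.100000) = -0.00555556.

S_1 ≈ 61.8564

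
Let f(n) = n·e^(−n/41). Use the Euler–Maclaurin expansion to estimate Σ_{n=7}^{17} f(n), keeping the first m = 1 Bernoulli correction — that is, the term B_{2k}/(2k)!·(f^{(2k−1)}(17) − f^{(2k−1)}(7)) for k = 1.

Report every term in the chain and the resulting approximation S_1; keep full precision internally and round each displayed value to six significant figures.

S_1 ≈ 96.7937

∫_7^17 x·e^(−x/41) dx evaluates to 88.2541.
½[f(7) + f(17)] = ½[5.90133 + 11.2299] = 8.56561.
Running total after boundary: 96.8198.
k=1: B_{2}/(2)! × [f^{(1)}(17) − f^{(1)}(7)] = 1/12 × (0.386682 − 0.699113) = -0.0260359.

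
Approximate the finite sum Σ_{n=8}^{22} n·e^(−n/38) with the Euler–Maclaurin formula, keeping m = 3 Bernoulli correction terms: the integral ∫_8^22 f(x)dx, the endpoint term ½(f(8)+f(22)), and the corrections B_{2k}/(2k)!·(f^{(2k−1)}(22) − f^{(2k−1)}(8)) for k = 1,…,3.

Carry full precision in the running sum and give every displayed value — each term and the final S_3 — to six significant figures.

Integral: ∫_8^22 x·e^(−x/38) dx = 138.243.
½[f(8) + f(22)] = ½[6.48126 + 12.3307] = 9.40600.
Running total after boundary: 147.649.
k=1: B_{2}/(2)! × [f^{(1)}(22) − f^{(1)}(8)] = 1/12 × (0.235995 − 0.639598) = -0.0336336.
After k=1: 147.615.
k=2: B_{4}/(4)! × [f^{(3)}(22) − f^{(3)}(8)] = −1/720 × (0.000939731 − 0.00156504) = 8.68481e-07.
After k=2: 147.615.
k=3: B_{6}/(6)! × [f^{(5)}(22) − f^{(5)}(8)] = 1/30240 × (1.18839e-06 − 1.86090e-06) = -2.22392e-11.

S_3 ≈ 147.615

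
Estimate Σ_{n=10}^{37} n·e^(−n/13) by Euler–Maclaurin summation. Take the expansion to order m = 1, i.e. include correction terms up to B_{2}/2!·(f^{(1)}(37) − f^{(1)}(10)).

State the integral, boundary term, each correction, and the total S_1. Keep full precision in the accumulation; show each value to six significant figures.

Integral: ∫_10^37 x·e^(−x/13) dx = 100.804.
Boundary: ½(f(10) + f(37)) = ½(4.63369 + 2.14849) = 3.39109.
Running total after boundary: 104.195.
Order-1 term: 1/12 · (-0.107201 − 0.106931) = -0.0178444.

S_1 ≈ 104.177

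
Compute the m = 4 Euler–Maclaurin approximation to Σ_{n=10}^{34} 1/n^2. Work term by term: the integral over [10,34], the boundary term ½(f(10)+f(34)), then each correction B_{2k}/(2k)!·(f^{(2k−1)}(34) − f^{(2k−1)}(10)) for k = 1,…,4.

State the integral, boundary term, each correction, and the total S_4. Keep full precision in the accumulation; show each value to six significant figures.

S_4 ≈ 0.0761829

Integral: ∫_10^34 1/x^2 dx = 0.0705882.
Endpoint term: (f(10) + f(34))/2 = (0.0100000 + 0.000865052)/2 = 0.00543253.
Integral + boundary = 0.0760208.
Correction k=1: B_{2}/2! · (f^{(1)}(34) − f^{(1)}(10)) = 1/12 · (-5.08854e-05 − (-0.00200000)) = 0.000162426.
Partial sum through k=1: 0.0761832.
Correction k=2: B_{4}/4! · (f^{(3)}(34) − f^{(3)}(10)) = −1/720 · (-5.28222e-07 − (-0.000240000)) = -3.32600e-07.
Partial sum through k=2: 0.0761829.
Correction k=3: B_{6}/6! · (f^{(5)}(34) − f^{(5)}(10)) = 1/30240 · (-1.37082e-08 − (-7.20000e-05)) = 2.38050e-09.
Partial sum through k=3: 0.0761829.
Correction k=4: B_{8}/8! · (f^{(7)}(34) − f^{(7)}(10)) = −1/1209600 · (-6.64065e-10 − (-4.03200e-05)) = -3.33328e-11.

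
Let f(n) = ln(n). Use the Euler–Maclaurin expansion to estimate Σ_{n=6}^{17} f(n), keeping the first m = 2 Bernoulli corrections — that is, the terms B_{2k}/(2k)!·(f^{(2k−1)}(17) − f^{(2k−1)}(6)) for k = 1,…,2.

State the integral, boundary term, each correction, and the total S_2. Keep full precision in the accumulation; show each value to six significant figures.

S_2 ≈ 28.7176

∫_6^17 ln(x) dx evaluates to 26.4141.
½[f(6) + f(17)] = ½[1.79176 + 2.83321] = 2.31249.
Running total after boundary: 28.7266.
Correction k=1: B_{2}/2! · (f^{(1)}(17) − f^{(1)}(6)) = 1/12 · (0.0588235 − 0.166667) = -0.00898693.
Running total after k=1: 28.7176.
Correction k=2: B_{4}/4! · (f^{(3)}(17) − f^{(3)}(6)) = −1/720 · (0.000407083 − 0.00925926) = 1.22947e-05.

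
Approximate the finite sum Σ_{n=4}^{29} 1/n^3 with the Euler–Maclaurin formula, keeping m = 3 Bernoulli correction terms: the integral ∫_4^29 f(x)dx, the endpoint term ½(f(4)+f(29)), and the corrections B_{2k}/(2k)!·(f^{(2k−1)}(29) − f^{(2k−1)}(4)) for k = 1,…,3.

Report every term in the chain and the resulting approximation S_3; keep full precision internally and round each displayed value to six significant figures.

Integral: ∫_4^29 1/x^3 dx = 0.0306555.
Endpoint term: (f(4) + f(29))/2 = (0.0156250 + 4.10021e-05)/2 = 0.00783300.
Integral + boundary = 0.0384885.
Correction k=1: B_{2}/2! · (f^{(1)}(29) − f^{(1)}(4)) = 1/12 · (-4.24160e-06 − (-0.0117188)) = 0.000976209.
After k=1: 0.0394647.
Correction k=2: B_{4}/4! · (f^{(3)}(29) − f^{(3)}(4)) = −1/720 · (-1.00870e-07 − (-0.0146484)) = -2.03449e-05.
After k=2: 0.0394443.
Correction k=3: B_{6}/6! · (f^{(5)}(29) − f^{(5)}(4)) = 1/30240 · (-5.03752e-09 − (-0.0384521)) = 1.27157e-06.

S_3 ≈ 0.0394456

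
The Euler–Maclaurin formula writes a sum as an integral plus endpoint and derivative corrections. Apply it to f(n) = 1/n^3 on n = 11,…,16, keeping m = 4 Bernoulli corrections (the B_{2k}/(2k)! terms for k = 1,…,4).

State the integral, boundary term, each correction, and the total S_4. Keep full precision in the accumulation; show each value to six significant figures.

Integral: ∫_11^16 1/x^3 dx = 0.00217911.
Boundary: ½(f(11) + f(16)) = ½(0.000751315 + 0.000244141) = 0.000497728.
Running total after boundary: 0.00267683.
Correction k=1: B_{2}/2! · (f^{(1)}(16) − f^{(1)}(11)) = 1/12 · (-4.57764e-05 − (-0.000204904)) = 1.32606e-05.
Running total after k=1: 0.00269009.
Correction k=2: B_{4}/4! · (f^{(3)}(16) − f^{(3)}(11)) = −1/720 · (-3.57628e-06 − (-3.38684e-05)) = -4.20724e-08.
Running total after k=2: 0.00269005.
Correction k=3: B_{6}/6! · (f^{(5)}(16) − f^{(5)}(11)) = 1/30240 · (-5.86733e-07 − (-1.17560e-05)) = 3.69354e-10.
Running total after k=3: 0.00269005.
Correction k=4: B_{8}/8! · (f^{(7)}(16) − f^{(7)}(11)) = −1/1209600 · (-1.65019e-07 − (-6.99530e-06)) = -5.64673e-12.

S_4 ≈ 0.00269005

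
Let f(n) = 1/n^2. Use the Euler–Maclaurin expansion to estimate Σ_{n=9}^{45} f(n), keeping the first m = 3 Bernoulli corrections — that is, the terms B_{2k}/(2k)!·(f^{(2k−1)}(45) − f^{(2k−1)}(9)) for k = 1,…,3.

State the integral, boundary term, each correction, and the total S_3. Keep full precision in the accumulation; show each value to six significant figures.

Integral: ∫_9^45 1/x^2 dx = 0.0888889.
Endpoint term: (f(9) + f(45))/2 = (0.0123457 + 0.000493827)/2 = 0.00641975.
So far: 0.0953086.
k=1: B_{2}/(2)! × [f^{(1)}(45) − f^{(1)}(9)] = 1/12 × (-2.19479e-05 − (-0.00274348)) = 0.000226795.
Partial sum through k=1: 0.0955354.
k=2: B_{4}/(4)! × [f^{(3)}(45) − f^{(3)}(9)] = −1/720 × (-1.30061e-07 − (-0.000406442)) = -5.64322e-07.
Partial sum through k=2: 0.0955349.
k=3: B_{6}/(6)! × [f^{(5)}(45) − f^{(5)}(9)] = 1/30240 × (-1.92684e-09 − (-0.000150534)) = 4.97792e-09.

S_3 ≈ 0.0955349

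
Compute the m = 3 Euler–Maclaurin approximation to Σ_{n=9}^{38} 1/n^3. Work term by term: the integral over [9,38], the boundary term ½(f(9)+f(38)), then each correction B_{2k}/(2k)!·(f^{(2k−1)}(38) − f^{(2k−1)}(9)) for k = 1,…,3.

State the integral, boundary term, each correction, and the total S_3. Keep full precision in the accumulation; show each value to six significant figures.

S_3 ≈ 0.00655939

∫_9^38 1/x^3 dx evaluates to 0.00582658.
½[f(9) + f(38)] = ½[0.00137174 + 1.82242e-05] = 0.000694983.
Running total after boundary: 0.00652156.
Correction k=1: B_{2}/2! · (f^{(1)}(38) − f^{(1)}(9)) = 1/12 · (-1.43876e-06 − (-0.000457247)) = 3.79841e-05.
After k=1: 0.00655955.
Correction k=2: B_{4}/4! · (f^{(3)}(38) − f^{(3)}(9)) = −1/720 · (-1.99274e-08 − (-0.000112901)) = -1.56779e-07.
After k=2: 0.00655939.
Correction k=3: B_{6}/6! · (f^{(5)}(38) − f^{(5)}(9)) = 1/30240 · (-5.79605e-10 − (-5.85410e-05)) = 1.93586e-09.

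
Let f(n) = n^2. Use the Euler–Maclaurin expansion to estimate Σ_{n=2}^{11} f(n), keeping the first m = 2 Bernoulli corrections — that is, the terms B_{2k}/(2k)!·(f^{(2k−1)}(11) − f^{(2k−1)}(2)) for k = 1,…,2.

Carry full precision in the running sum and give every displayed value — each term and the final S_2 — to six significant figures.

S_2 ≈ 505.000

The integral term ∫_2^11 x^2 dx = 441.000.
½[f(2) + f(11)] = ½[4.00000 + 121.000] = 62.5000.
So far: 503.500.
Order-1 term: 1/12 · (22.0000 − 4.00000) = 1.50000.
Partial sum through k=1: 505.000.
Order-2 term: −1/720 · (0.00000 − 0.00000) = 0.00000.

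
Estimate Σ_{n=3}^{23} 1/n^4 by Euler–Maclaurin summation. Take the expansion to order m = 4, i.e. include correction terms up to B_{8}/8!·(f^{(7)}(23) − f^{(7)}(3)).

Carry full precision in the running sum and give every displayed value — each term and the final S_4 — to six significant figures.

The integral term ∫_3^23 1/x^4 dx = 0.0123183.
Endpoint term: (f(3) + f(23))/2 = (0.0123457 + 3.57346e-06)/2 = 0.00617463.
Integral + boundary = 0.0184929.
Correction k=1: B_{2}/2! · (f^{(1)}(23) − f^{(1)}(3)) = 1/12 · (-6.21471e-07 − (-0.0164609)) = 0.00137169.
After k=1: 0.0198646.
Correction k=2: B_{4}/4! · (f^{(3)}(23) − f^{(3)}(3)) = −1/720 · (-3.52441e-08 − (-0.0548697)) = -7.62078e-05.
After k=2: 0.0197884.
Correction k=3: B_{6}/6! · (f^{(5)}(23) − f^{(5)}(3)) = 1/30240 · (-3.73094e-09 − (-0.341411)) = 1.12901e-05.
After k=3: 0.0197997.
Correction k=4: B_{8}/8! · (f^{(7)}(23) − f^{(7)}(3)) = −1/1209600 · (-6.34754e-10 − (-3.41411)) = -2.82251e-06.

S_4 ≈ 0.0197969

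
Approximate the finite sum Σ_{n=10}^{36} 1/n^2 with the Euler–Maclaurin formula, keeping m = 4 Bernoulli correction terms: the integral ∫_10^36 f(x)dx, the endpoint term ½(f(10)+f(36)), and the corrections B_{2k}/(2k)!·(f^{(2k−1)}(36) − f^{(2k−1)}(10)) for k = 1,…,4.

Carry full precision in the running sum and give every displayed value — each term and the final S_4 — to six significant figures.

S_4 ≈ 0.0777708

∫_10^36 1/x^2 dx evaluates to 0.0722222.
Endpoint term: (f(10) + f(36))/2 = (0.0100000 + 0.000771605)/2 = 0.00538580.
Integral + boundary = 0.0776080.
Correction k=1: B_{2}/2! · (f^{(1)}(36) − f^{(1)}(10)) = 1/12 · (-4.28669e-05 − (-0.00200000)) = 0.000163094.
After k=1: 0.0777711.
Correction k=2: B_{4}/4! · (f^{(3)}(36) − f^{(3)}(10)) = −1/720 · (-3.96916e-07 − (-0.000240000)) = -3.32782e-07.
After k=2: 0.0777708.
Correction k=3: B_{6}/6! · (f^{(5)}(36) − f^{(5)}(10)) = 1/30240 · (-9.18787e-09 − (-7.20000e-05)) = 2.38065e-09.
After k=3: 0.0777708.
Correction k=4: B_{8}/8! · (f^{(7)}(36) − f^{(7)}(10)) = −1/1209600 · (-3.97007e-10 − (-4.03200e-05)) = -3.33330e-11.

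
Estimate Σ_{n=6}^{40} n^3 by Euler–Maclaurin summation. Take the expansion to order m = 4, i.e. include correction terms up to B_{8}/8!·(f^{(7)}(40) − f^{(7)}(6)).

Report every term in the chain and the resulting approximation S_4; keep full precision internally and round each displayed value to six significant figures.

S_4 ≈ 672175

Integral: ∫_6^40 x^3 dx = 639676.
Boundary: ½(f(6) + f(40)) = ½(216.000 + 64000.0) = 32108.0.
So far: 671784.
Order-1 term: 1/12 · (4800.00 − 108.000) = 391.000.
After k=1: 672175.
Order-2 term: −1/720 · (6.00000 − 6.00000) = 0.00000.
After k=2: 672175.
Order-3 term: 1/30240 · (0.00000 − 0.00000) = 0.00000.
After k=3: 672175.
Order-4 term: −1/1209600 · (0.00000 − 0.00000) = 0.00000.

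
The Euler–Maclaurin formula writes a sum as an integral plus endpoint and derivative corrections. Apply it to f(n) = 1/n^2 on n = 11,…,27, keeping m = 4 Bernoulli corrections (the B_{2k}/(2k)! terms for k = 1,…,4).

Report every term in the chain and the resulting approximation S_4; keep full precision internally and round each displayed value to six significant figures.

The integral term ∫_11^27 1/x^2 dx = 0.0538721.
½[f(11) + f(27)] = ½[0.00826446 + 0.00137174] = 0.00481810.
So far: 0.0586902.
k=1: B_{2}/(2)! × [f^{(1)}(27) − f^{(1)}(11)] = 1/12 × (-0.000101611 − (-0.00150263)) = 0.000116752.
Running total after k=1: 0.0588069.
k=2: B_{4}/(4)! × [f^{(3)}(27) − f^{(3)}(11)] = −1/720 × (-1.67260e-06 − (-0.000149021)) = -2.04651e-07.
Running total after k=2: 0.0588067.
k=3: B_{6}/(6)! × [f^{(5)}(27) − f^{(5)}(11)] = 1/30240 × (-6.88313e-08 − (-3.69474e-05)) = 1.21953e-09.
Running total after k=3: 0.0588067.
k=4: B_{8}/(8)! × [f^{(7)}(27) − f^{(7)}(11)] = −1/1209600 × (-5.28745e-09 − (-1.70996e-05)) = -1.41322e-11.

S_4 ≈ 0.0588067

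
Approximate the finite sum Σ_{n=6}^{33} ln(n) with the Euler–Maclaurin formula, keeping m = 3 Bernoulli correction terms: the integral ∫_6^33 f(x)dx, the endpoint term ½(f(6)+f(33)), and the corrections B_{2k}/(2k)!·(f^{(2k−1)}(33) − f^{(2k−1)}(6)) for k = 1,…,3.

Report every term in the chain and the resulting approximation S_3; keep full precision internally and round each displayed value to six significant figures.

Integral: ∫_6^33 ln(x) dx = 77.6342.
Endpoint term: (f(6) + f(33))/2 = (1.79176 + 3.49651)/2 = 2.64413.
Integral + boundary = 80.2783.
Correction k=1: B_{2}/2! · (f^{(1)}(33) − f^{(1)}(6)) = 1/12 · (0.0303030 − 0.166667) = -0.0113636.
Running total after k=1: 80.2670.
Correction k=2: B_{4}/4! · (f^{(3)}(33) − f^{(3)}(6)) = −1/720 · (5.56529e-05 − 0.00925926) = 1.27828e-05.
Running total after k=2: 80.2670.
Correction k=3: B_{6}/6! · (f^{(5)}(33) − f^{(5)}(6)) = 1/30240 · (6.13256e-07 − 0.00308642) = -1.02044e-07.

S_3 ≈ 80.2670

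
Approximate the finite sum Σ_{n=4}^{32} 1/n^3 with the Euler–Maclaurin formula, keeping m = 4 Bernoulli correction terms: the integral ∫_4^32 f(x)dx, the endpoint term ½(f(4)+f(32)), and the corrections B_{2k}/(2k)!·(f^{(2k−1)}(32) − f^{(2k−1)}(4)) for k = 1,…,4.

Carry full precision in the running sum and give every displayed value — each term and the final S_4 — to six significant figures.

∫_4^32 1/x^3 dx evaluates to 0.0307617.
Boundary: ½(f(4) + f(32)) = ½(0.0156250 + 3.05176e-05) = 0.00782776.
Integral + boundary = 0.0385895.
Order-1 term: 1/12 · (-2.86102e-06 − (-0.0117188)) = 0.000976324.
After k=1: 0.0395658.
Order-2 term: −1/720 · (-5.58794e-08 − (-0.0146484)) = -2.03450e-05.
After k=2: 0.0395455.
Order-3 term: 1/30240 · (-2.29193e-09 − (-0.0384521)) = 1.27157e-06.
After k=3: 0.0395467.
Order-4 term: −1/1209600 · (-1.61151e-10 − (-0.173035)) = -1.43051e-07.

S_4 ≈ 0.0395466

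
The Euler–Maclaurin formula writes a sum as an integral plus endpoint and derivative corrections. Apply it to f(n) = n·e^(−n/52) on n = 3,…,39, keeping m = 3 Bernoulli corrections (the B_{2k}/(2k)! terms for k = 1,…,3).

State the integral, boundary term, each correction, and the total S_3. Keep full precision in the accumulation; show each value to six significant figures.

S_3 ≈ 474.994

Integral: ∫_3^39 x·e^(−x/52) dx = 464.431.
½[f(3) + f(39)] = ½[2.83182 + 18.4223] = 10.6271.
So far: 475.058.
k=1: B_{2}/(2)! × [f^{(1)}(39) − f^{(1)}(3)] = 1/12 × (0.118092 − 0.889482) = -0.0642826.
Partial sum through k=1: 474.994.
k=2: B_{4}/(4)! × [f^{(3)}(39) − f^{(3)}(3)] = −1/720 × (0.000393056 − 0.00102713) = 8.80659e-07.
Partial sum through k=2: 474.994.
k=3: B_{6}/(6)! × [f^{(5)}(39) − f^{(5)}(3)] = 1/30240 × (2.74571e-07 − 6.38059e-07) = -1.20201e-11.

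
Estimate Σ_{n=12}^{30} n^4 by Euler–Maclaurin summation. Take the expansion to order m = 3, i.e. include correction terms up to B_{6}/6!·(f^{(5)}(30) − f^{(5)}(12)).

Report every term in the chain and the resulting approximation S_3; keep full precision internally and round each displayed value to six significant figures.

S_3 ≈ 5.23402e+06

The integral term ∫_12^30 x^4 dx = 4.81023e+06.
Boundary: ½(f(12) + f(30)) = ½(20736.0 + 810000) = 415368.
So far: 5.22560e+06.
k=1: B_{2}/(2)! × [f^{(1)}(30) − f^{(1)}(12)] = 1/12 × (108000 − 6912.00) = 8424.00.
Running total after k=1: 5.23403e+06.
k=2: B_{4}/(4)! × [f^{(3)}(30) − f^{(3)}(12)] = −1/720 × (720.000 − 288.000) = -0.600000.
Running total after k=2: 5.23402e+06.
k=3: B_{6}/(6)! × [f^{(5)}(30) − f^{(5)}(12)] = 1/30240 × (0.00000 − 0.00000) = 0.00000.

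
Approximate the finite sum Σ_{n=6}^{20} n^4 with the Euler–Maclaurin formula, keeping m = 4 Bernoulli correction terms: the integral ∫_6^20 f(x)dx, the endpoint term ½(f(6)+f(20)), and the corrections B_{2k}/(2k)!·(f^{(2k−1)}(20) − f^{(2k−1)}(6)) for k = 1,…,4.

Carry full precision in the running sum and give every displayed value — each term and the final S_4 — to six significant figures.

S_4 ≈ 721687

∫_6^20 x^4 dx evaluates to 638445.
Boundary: ½(f(6) + f(20)) = ½(1296.00 + 160000) = 80648.0.
Running total after boundary: 719093.
k=1: B_{2}/(2)! × [f^{(1)}(20) − f^{(1)}(6)] = 1/12 × (32000.0 − 864.000) = 2594.67.
Running total after k=1: 721687.
k=2: B_{4}/(4)! × [f^{(3)}(20) − f^{(3)}(6)] = −1/720 × (480.000 − 144.000) = -0.466667.
Running total after k=2: 721687.
k=3: B_{6}/(6)! × [f^{(5)}(20) − f^{(5)}(6)] = 1/30240 × (0.00000 − 0.00000) = 0.00000.
Running total after k=3: 721687.
k=4: B_{8}/(8)! × [f^{(7)}(20) − f^{(7)}(6)] = −1/1209600 × (0.00000 − 0.00000) = 0.00000.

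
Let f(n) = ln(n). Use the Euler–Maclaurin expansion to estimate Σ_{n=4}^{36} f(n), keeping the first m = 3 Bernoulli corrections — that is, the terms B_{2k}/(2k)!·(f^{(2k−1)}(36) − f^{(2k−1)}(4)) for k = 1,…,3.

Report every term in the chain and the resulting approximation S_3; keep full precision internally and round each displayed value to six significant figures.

The integral term ∫_4^36 ln(x) dx = 91.4615.
Endpoint term: (f(4) + f(36))/2 = (1.38629 + 3.58352)/2 = 2.48491.
Running total after boundary: 93.9464.
Order-1 term: 1/12 · (0.0277778 − 0.250000) = -0.0185185.
Running total after k=1: 93.9279.
Order-2 term: −1/720 · (4.28669e-05 − 0.0312500) = 4.33432e-05.
Running total after k=2: 93.9279.
Order-3 term: 1/30240 · (3.96916e-07 − 0.0234375) = -7.75036e-07.

S_3 ≈ 93.9279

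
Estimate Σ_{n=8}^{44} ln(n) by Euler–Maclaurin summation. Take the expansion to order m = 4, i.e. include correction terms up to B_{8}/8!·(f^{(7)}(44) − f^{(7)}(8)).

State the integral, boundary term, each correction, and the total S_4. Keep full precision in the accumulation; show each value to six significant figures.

The integral term ∫_8^44 ln(x) dx = 113.869.
½[f(8) + f(44)] = ½[2.07944 + 3.78419] = 2.93182.
So far: 116.801.
Order-1 term: 1/12 · (0.0227273 − 0.125000) = -0.00852273.
Running total after k=1: 116.792.
Order-2 term: −1/720 · (2.34786e-05 − 0.00390625) = 5.39274e-06.
Running total after k=2: 116.792.
Order-3 term: 1/30240 · (1.45528e-07 − 0.000732422) = -2.42155e-08.
Running total after k=3: 116.792.
Order-4 term: −1/1209600 · (2.25509e-09 − 0.000343323) = 2.83830e-10.

S_4 ≈ 116.792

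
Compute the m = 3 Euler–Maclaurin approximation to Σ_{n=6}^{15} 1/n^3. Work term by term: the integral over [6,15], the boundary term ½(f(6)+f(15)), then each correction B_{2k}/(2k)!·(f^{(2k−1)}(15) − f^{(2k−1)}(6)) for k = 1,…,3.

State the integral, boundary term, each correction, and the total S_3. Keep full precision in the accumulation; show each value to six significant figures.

Integral: ∫_6^15 1/x^3 dx = 0.0116667.
Endpoint term: (f(6) + f(15))/2 = (0.00462963 + 0.000296296)/2 = 0.00246296.
So far: 0.0141296.
k=1: B_{2}/(2)! × [f^{(1)}(15) − f^{(1)}(6)] = 1/12 × (-5.92593e-05 − (-0.00231481)) = 0.000187963.
Partial sum through k=1: 0.0143176.
k=2: B_{4}/(4)! × [f^{(3)}(15) − f^{(3)}(6)] = −1/720 × (-5.26749e-06 − (-0.00128601)) = -1.77881e-06.
Partial sum through k=2: 0.0143158.
k=3: B_{6}/(6)! × [f^{(5)}(15) − f^{(5)}(6)] = 1/30240 × (-9.83265e-07 − (-0.00150034)) = 4.95820e-08.

S_3 ≈ 0.0143159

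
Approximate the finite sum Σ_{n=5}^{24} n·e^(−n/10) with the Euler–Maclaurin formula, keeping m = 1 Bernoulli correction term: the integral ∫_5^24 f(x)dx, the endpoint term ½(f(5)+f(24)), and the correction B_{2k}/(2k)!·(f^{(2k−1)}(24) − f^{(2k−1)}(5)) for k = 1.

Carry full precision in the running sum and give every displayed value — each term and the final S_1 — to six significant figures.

S_1 ≈ 62.7046

Integral: ∫_5^24 x·e^(−x/10) dx = 60.1355.
Endpoint term: (f(5) + f(24))/2 = (3.03265 + 2.17723)/2 = 2.60494.
So far: 62.7404.
Order-1 term: 1/12 · (-0.127005 − 0.303265) = -0.0358559.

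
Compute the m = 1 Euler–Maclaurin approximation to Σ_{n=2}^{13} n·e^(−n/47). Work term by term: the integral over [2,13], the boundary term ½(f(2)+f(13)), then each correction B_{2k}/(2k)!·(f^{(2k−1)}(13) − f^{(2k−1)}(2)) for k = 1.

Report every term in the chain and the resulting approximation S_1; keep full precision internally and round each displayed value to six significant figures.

S_1 ≈ 74.3347

The integral term ∫_2^13 x·e^(−x/47) dx = 68.4778.
Endpoint term: (f(2) + f(13))/2 = (1.91668 + 9.85869)/2 = 5.88769.
Running total after boundary: 74.3655.
Correction k=1: B_{2}/2! · (f^{(1)}(13) − f^{(1)}(2)) = 1/12 · (0.548602 − 0.917559) = -0.0307465.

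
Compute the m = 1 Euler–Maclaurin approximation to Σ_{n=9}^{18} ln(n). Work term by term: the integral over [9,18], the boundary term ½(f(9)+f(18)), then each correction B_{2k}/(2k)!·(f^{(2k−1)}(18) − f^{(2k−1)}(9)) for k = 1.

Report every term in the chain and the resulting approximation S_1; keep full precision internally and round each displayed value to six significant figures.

∫_9^18 ln(x) dx evaluates to 23.2517.
Endpoint term: (f(9) + f(18))/2 = (2.19722 + 2.89037)/2 = 2.54380.
Integral + boundary = 25.7955.
Correction k=1: B_{2}/2! · (f^{(1)}(18) − f^{(1)}(9)) = 1/12 · (0.0555556 − 0.111111) = -0.00462963.

S_1 ≈ 25.7908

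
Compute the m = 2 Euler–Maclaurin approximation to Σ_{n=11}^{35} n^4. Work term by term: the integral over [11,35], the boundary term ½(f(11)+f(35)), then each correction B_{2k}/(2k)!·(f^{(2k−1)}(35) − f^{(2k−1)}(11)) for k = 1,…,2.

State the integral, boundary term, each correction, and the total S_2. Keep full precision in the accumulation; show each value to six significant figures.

Integral: ∫_11^35 x^4 dx = 1.04722e+07.
Endpoint term: (f(11) + f(35))/2 = (14641.0 + 1.50062e+06)/2 = 757633.
So far: 1.12298e+07.
Correction k=1: B_{2}/2! · (f^{(1)}(35) − f^{(1)}(11)) = 1/12 · (171500 − 5324.00) = 13848.0.
Running total after k=1: 1.12436e+07.
Correction k=2: B_{4}/4! · (f^{(3)}(35) − f^{(3)}(11)) = −1/720 · (840.000 − 264.000) = -0.800000.

S_2 ≈ 1.12436e+07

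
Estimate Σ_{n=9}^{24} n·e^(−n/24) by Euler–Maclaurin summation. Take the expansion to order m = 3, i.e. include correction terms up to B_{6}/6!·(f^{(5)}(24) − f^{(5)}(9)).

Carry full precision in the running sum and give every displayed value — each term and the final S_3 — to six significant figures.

S_3 ≈ 128.008

The integral term ∫_9^24 x·e^(−x/24) dx = 120.536.
Endpoint term: (f(9) + f(24))/2 = (6.18560 + 8.82911)/2 = 7.50736.
Integral + boundary = 128.043.
Order-1 term: 1/12 · (0.00000 − 0.429556) = -0.0357963.
After k=1: 128.008.
Order-2 term: −1/720 · (0.00127736 − 0.00313218) = 2.57614e-06.
After k=2: 128.008.
Order-3 term: 1/30240 · (4.43527e-06 − 9.58090e-06) = -1.70160e-10.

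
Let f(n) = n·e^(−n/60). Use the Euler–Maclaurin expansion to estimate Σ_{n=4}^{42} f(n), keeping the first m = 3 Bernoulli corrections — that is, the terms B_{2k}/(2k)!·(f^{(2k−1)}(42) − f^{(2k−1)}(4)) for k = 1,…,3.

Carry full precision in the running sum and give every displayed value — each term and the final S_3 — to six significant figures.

∫_4^42 x·e^(−x/60) dx evaluates to 553.245.
Endpoint term: (f(4) + f(42))/2 = (3.74203 + 20.8566)/2 = 12.2993.
So far: 565.544.
Order-1 term: 1/12 · (0.148976 − 0.873140) = -0.0603470.
Running total after k=1: 565.484.
Order-2 term: −1/720 · (0.000317263 − 0.000762265) = 6.18058e-07.
Running total after k=2: 565.484.
Order-3 term: 1/30240 · (1.64762e-07 − 3.56109e-07) = -6.32760e-12.

S_3 ≈ 565.484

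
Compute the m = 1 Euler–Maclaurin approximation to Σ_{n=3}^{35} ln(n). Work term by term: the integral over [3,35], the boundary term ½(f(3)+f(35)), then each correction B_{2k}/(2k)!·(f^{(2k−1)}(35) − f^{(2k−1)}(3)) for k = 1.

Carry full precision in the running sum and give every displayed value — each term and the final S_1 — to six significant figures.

The integral term ∫_3^35 ln(x) dx = 89.1413.
Boundary: ½(f(3) + f(35)) = ½(1.09861 + 3.55535) = 2.32698.
So far: 91.4683.
k=1: B_{2}/(2)! × [f^{(1)}(35) − f^{(1)}(3)] = 1/12 × (0.0285714 − 0.333333) = -0.0253968.

S_1 ≈ 91.4429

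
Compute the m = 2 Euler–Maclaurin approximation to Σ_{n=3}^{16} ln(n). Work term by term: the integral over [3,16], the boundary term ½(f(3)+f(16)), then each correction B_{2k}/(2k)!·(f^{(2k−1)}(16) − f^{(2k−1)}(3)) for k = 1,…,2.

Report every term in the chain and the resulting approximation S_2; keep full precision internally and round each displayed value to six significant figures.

Integral: ∫_3^16 ln(x) dx = 28.0656.
Endpoint term: (f(3) + f(16))/2 = (1.09861 + 2.77259)/2 = 1.93560.
Integral + boundary = 30.0012.
Order-1 term: 1/12 · (0.0625000 − 0.333333) = -0.0225694.
Partial sum through k=1: 29.9786.
Order-2 term: −1/720 · (0.000488281 − 0.0740741) = 0.000102202.

S_2 ≈ 29.9787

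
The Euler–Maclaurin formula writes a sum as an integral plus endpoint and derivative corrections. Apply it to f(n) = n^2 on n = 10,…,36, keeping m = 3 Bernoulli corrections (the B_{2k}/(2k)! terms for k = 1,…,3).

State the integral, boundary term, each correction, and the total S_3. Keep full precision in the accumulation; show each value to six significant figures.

S_3 ≈ 15921.0

The integral term ∫_10^36 x^2 dx = 15218.7.
Boundary: ½(f(10) + f(36)) = ½(100.000 + 1296.00) = 698.000.
Running total after boundary: 15916.7.
Correction k=1: B_{2}/2! · (f^{(1)}(36) − f^{(1)}(10)) = 1/12 · (72.0000 − 20.0000) = 4.33333.
Running total after k=1: 15921.0.
Correction k=2: B_{4}/4! · (f^{(3)}(36) − f^{(3)}(10)) = −1/720 · (0.00000 − 0.00000) = 0.00000.
Running total after k=2: 15921.0.
Correction k=3: B_{6}/6! · (f^{(5)}(36) − f^{(5)}(10)) = 1/30240 · (0.00000 − 0.00000) = 0.00000.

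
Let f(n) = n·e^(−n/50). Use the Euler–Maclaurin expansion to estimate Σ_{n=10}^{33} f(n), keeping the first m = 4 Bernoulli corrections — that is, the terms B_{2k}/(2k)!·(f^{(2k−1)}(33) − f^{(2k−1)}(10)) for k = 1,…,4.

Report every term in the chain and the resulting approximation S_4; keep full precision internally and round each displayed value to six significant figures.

∫_10^33 x·e^(−x/50) dx evaluates to 311.259.
½[f(10) + f(33)] = ½[8.18731 + 17.0561] = 12.6217.
So far: 323.881.
k=1: B_{2}/(2)! × [f^{(1)}(33) − f^{(1)}(10)] = 1/12 × (0.175729 − 0.654985) = -0.0399379.
After k=1: 323.841.
k=2: B_{4}/(4)! × [f^{(3)}(33) − f^{(3)}(10)] = −1/720 × (0.000483773 − 0.000916978) = 6.01674e-07.
After k=2: 323.841.
k=3: B_{6}/(6)! × [f^{(5)}(33) − f^{(5)}(10)] = 1/30240 × (3.58902e-07 − 6.28785e-07) = -8.92472e-12.
After k=3: 323.841.
k=4: B_{8}/(8)! × [f^{(7)}(33) − f^{(7)}(10)] = −1/1209600 × (2.09718e-10 − 3.56312e-10) = 1.21192e-16.

S_4 ≈ 323.841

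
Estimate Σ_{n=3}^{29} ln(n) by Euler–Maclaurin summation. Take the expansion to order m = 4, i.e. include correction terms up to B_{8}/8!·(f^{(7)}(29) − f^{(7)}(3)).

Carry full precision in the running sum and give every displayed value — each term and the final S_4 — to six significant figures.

Integral: ∫_3^29 ln(x) dx = 68.3557.
½[f(3) + f(29)] = ½[1.09861 + 3.36730] = 2.23295.
Integral + boundary = 70.5887.
k=1: B_{2}/(2)! × [f^{(1)}(29) − f^{(1)}(3)] = 1/12 × (0.0344828 − 0.333333) = -0.0249042.
After k=1: 70.5638.
k=2: B_{4}/(4)! × [f^{(3)}(29) − f^{(3)}(3)] = −1/720 × (8.20042e-05 − 0.0740741) = 0.000102767.
After k=2: 70.5639.
k=3: B_{6}/(6)! × [f^{(5)}(29) − f^{(5)}(3)] = 1/30240 × (1.17010e-06 − 0.0987654) = -3.26601e-06.
After k=3: 70.5639.
k=4: B_{8}/(8)! × [f^{(7)}(29) − f^{(7)}(3)] = −1/1209600 × (4.17394e-08 − 0.329218) = 2.72171e-07.

S_4 ≈ 70.5639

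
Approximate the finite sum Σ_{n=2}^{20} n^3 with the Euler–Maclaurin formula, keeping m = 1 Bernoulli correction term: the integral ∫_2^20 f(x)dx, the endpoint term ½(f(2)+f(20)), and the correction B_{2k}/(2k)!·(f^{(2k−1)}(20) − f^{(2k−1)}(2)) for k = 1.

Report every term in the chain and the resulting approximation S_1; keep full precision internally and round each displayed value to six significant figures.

S_1 ≈ 44099.0

∫_2^20 x^3 dx evaluates to 39996.0.
½[f(2) + f(20)] = ½[8.00000 + 8000.00] = 4004.00.
Integral + boundary = 44000.0.
Correction k=1: B_{2}/2! · (f^{(1)}(20) − f^{(1)}(2)) = 1/12 · (1200.00 − 12.0000) = 99.0000.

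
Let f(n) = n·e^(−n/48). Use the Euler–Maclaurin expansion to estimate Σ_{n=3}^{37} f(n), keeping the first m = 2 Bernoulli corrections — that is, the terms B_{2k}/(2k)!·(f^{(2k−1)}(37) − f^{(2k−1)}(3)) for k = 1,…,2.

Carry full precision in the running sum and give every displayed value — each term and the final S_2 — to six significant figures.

Integral: ∫_3^37 x·e^(−x/48) dx = 412.163.
Boundary: ½(f(3) + f(37)) = ½(2.81824 + 17.1172) = 9.96773.
Integral + boundary = 422.131.
k=1: B_{2}/(2)! × [f^{(1)}(37) − f^{(1)}(3)] = 1/12 × (0.106019 − 0.880700) = -0.0645567.
Running total after k=1: 422.067.
k=2: B_{4}/(4)! × [f^{(3)}(37) − f^{(3)}(3)] = −1/720 × (0.000447601 − 0.00119771) = 1.04182e-06.

S_2 ≈ 422.067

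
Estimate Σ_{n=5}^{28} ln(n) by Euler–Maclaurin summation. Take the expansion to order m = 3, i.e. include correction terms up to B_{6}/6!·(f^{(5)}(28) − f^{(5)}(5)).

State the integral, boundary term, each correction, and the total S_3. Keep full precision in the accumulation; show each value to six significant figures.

S_3 ≈ 64.7117

Integral: ∫_5^28 ln(x) dx = 62.2545.
½[f(5) + f(28)] = ½[1.60944 + 3.33220] = 2.47082.
So far: 64.7254.
Order-1 term: 1/12 · (0.0357143 − 0.200000) = -0.0136905.
Running total after k=1: 64.7117.
Order-2 term: −1/720 · (9.11079e-05 − 0.0160000) = 2.20957e-05.
Running total after k=2: 64.7117.
Order-3 term: 1/30240 · (1.39451e-06 − 0.00768000) = -2.53922e-07.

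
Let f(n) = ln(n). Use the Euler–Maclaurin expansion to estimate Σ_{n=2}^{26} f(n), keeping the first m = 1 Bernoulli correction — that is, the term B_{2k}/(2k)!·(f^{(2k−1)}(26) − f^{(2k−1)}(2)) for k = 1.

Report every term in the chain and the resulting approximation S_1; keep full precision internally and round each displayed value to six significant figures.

S_1 ≈ 61.2614

Integral: ∫_2^26 ln(x) dx = 59.3242.
Boundary: ½(f(2) + f(26)) = ½(0.693147 + 3.25810) = 1.97562.
Running total after boundary: 61.2998.
Order-1 term: 1/12 · (0.0384615 − 0.500000) = -0.0384615.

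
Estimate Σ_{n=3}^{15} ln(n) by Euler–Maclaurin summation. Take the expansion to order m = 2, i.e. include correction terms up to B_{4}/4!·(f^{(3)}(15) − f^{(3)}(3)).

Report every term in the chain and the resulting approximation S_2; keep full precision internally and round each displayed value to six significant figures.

Integral: ∫_3^15 ln(x) dx = 25.3249.
Endpoint term: (f(3) + f(15))/2 = (1.09861 + 2.70805)/2 = 1.90333.
So far: 27.2282.
Order-1 term: 1/12 · (0.0666667 − 0.333333) = -0.0222222.
Running total after k=1: 27.2060.
Order-2 term: −1/720 · (0.000592593 − 0.0740741) = 0.000102058.

S_2 ≈ 27.2061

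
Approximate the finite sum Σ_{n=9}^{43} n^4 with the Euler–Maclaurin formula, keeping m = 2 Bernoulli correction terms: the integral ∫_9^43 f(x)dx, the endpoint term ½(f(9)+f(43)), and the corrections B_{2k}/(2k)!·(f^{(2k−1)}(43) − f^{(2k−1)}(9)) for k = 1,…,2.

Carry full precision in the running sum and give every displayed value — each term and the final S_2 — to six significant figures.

S_2 ≈ 3.11288e+07

The integral term ∫_9^43 x^4 dx = 2.93899e+07.
Endpoint term: (f(9) + f(43))/2 = (6561.00 + 3.41880e+06)/2 = 1.71268e+06.
So far: 3.11026e+07.
k=1: B_{2}/(2)! × [f^{(1)}(43) − f^{(1)}(9)] = 1/12 × (318028 − 2916.00) = 26259.3.
After k=1: 3.11288e+07.
k=2: B_{4}/(4)! × [f^{(3)}(43) − f^{(3)}(9)] = −1/720 × (1032.00 − 216.000) = -1.13333.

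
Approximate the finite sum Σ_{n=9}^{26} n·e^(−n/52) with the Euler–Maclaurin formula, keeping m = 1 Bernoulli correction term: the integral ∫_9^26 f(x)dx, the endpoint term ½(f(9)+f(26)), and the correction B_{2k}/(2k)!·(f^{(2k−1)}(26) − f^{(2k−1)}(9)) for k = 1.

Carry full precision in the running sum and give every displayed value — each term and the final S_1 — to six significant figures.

The integral term ∫_9^26 x·e^(−x/52) dx = 207.795.
Boundary: ½(f(9) + f(26)) = ½(7.56966 + 15.7698) = 11.6697.
Integral + boundary = 219.465.
k=1: B_{2}/(2)! × [f^{(1)}(26) − f^{(1)}(9)] = 1/12 × (0.303265 − 0.695503) = -0.0326864.

S_1 ≈ 219.432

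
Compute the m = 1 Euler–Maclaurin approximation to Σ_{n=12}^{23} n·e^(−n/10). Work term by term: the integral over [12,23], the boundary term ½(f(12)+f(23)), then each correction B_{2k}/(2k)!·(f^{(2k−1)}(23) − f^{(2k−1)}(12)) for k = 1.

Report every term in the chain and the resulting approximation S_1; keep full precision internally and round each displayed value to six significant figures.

S_1 ≈ 36.1316

The integral term ∫_12^23 x·e^(−x/10) dx = 33.1773.
Endpoint term: (f(12) + f(23))/2 = (3.61433 + 2.30595)/2 = 2.96014.
Running total after boundary: 36.1375.
Order-1 term: 1/12 · (-0.130336 − (-0.0602388)) = -0.00584147.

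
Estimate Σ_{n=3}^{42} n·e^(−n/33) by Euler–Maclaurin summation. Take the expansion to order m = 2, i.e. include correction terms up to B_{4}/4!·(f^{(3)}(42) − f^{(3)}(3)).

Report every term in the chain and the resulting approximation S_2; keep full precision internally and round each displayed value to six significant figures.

Integral: ∫_3^42 x·e^(−x/33) dx = 391.598.
Endpoint term: (f(3) + f(42))/2 = (2.73930 + 11.7628)/2 = 7.25105.
Integral + boundary = 398.849.
Correction k=1: B_{2}/2! · (f^{(1)}(42) − f^{(1)}(3)) = 1/12 · (-0.0763818 − 0.830092) = -0.0755395.
Running total after k=1: 398.774.
Correction k=2: B_{4}/4! · (f^{(3)}(42) − f^{(3)}(3)) = −1/720 · (0.000444216 − 0.00243920) = 2.77082e-06.

S_2 ≈ 398.774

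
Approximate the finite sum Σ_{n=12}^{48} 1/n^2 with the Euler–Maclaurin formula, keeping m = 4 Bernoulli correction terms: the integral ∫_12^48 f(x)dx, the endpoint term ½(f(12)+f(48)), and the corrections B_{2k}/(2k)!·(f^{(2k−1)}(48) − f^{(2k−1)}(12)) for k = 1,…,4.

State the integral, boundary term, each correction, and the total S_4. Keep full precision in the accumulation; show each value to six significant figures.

S_4 ≈ 0.0662840

Integral: ∫_12^48 1/x^2 dx = 0.0625000.
Boundary: ½(f(12) + f(48)) = ½(0.00694444 + 0.000434028) = 0.00368924.
So far: 0.0661892.
k=1: B_{2}/(2)! × [f^{(1)}(48) − f^{(1)}(12)] = 1/12 × (-1.80845e-05 − (-0.00115741)) = 9.49436e-05.
After k=1: 0.0662842.
k=2: B_{4}/(4)! × [f^{(3)}(48) − f^{(3)}(12)] = −1/720 × (-9.41901e-08 − (-9.64506e-05)) = -1.33828e-07.
After k=2: 0.0662840.
k=3: B_{6}/(6)! × [f^{(5)}(48) − f^{(5)}(12)] = 1/30240 × (-1.22643e-09 − (-2.00939e-05)) = 6.64440e-10.
After k=3: 0.0662840.
k=4: B_{8}/(8)! × [f^{(7)}(48) − f^{(7)}(12)] = −1/1209600 × (-2.98091e-11 − (-7.81429e-06)) = -6.46020e-12.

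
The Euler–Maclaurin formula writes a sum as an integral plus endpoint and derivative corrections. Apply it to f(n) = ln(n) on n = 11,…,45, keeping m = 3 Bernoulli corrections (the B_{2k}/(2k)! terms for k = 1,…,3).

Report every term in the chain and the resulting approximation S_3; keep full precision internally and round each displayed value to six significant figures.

The integral term ∫_11^45 ln(x) dx = 110.923.
Boundary: ½(f(11) + f(45)) = ½(2.39790 + 3.80666) = 3.10228.
Integral + boundary = 114.025.
Order-1 term: 1/12 · (0.0222222 − 0.0909091) = -0.00572391.
After k=1: 114.020.
Order-2 term: −1/720 · (2.19479e-05 − 0.00150263) = 2.05650e-06.
After k=2: 114.020.
Order-3 term: 1/30240 · (1.30061e-07 − 0.000149021) = -4.92365e-09.

S_3 ≈ 114.020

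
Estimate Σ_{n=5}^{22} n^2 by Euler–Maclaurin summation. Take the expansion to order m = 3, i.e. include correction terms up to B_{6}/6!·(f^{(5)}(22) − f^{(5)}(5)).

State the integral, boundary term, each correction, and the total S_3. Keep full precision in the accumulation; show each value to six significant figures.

S_3 ≈ 3765.00

The integral term ∫_5^22 x^2 dx = 3507.67.
Boundary: ½(f(5) + f(22)) = ½(25.0000 + 484.000) = 254.500.
Integral + boundary = 3762.17.
Correction k=1: B_{2}/2! · (f^{(1)}(22) − f^{(1)}(5)) = 1/12 · (44.0000 − 10.0000) = 2.83333.
After k=1: 3765.00.
Correction k=2: B_{4}/4! · (f^{(3)}(22) − f^{(3)}(5)) = −1/720 · (0.00000 − 0.00000) = 0.00000.
After k=2: 3765.00.
Correction k=3: B_{6}/6! · (f^{(5)}(22) − f^{(5)}(5)) = 1/30240 · (0.00000 − 0.00000) = 0.00000.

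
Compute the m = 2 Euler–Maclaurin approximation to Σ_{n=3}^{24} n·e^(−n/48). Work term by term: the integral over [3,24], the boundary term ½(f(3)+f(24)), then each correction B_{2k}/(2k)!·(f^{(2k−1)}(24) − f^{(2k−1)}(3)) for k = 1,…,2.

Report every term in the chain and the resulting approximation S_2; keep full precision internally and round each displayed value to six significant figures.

S_2 ≈ 212.153

Integral: ∫_3^24 x·e^(−x/48) dx = 203.513.
Boundary: ½(f(3) + f(24)) = ½(2.81824 + 14.5567) = 8.68749.
Running total after boundary: 212.201.
k=1: B_{2}/(2)! × [f^{(1)}(24) − f^{(1)}(3)] = 1/12 × (0.303265 − 0.880700) = -0.0481195.
Partial sum through k=1: 212.153.
k=2: B_{4}/(4)! × [f^{(3)}(24) − f^{(3)}(3)] = −1/720 × (0.000658128 − 0.00119771) = 7.49421e-07.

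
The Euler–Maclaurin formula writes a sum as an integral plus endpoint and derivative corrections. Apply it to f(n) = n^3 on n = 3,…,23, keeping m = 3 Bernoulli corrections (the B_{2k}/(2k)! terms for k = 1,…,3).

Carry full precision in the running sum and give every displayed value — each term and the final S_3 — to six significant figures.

∫_3^23 x^3 dx evaluates to 69940.0.
Endpoint term: (f(3) + f(23))/2 = (27.0000 + 12167.0)/2 = 6097.00.
So far: 76037.0.
Order-1 term: 1/12 · (1587.00 − 27.0000) = 130.000.
After k=1: 76167.0.
Order-2 term: −1/720 · (6.00000 − 6.00000) = 0.00000.
After k=2: 76167.0.
Order-3 term: 1/30240 · (0.00000 − 0.00000) = 0.00000.

S_3 ≈ 76167.0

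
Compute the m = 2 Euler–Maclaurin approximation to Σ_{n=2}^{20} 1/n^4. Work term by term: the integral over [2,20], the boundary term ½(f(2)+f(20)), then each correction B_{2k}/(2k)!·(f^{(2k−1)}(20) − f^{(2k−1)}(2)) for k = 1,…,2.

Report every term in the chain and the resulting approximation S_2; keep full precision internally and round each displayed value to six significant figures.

Integral: ∫_2^20 1/x^4 dx = 0.0416250.
Endpoint term: (f(2) + f(20))/2 = (0.0625000 + 6.25000e-06)/2 = 0.0312531.
So far: 0.0728781.
k=1: B_{2}/(2)! × [f^{(1)}(20) − f^{(1)}(2)] = 1/12 × (-1.25000e-06 − (-0.125000)) = 0.0104166.
Running total after k=1: 0.0832947.
k=2: B_{4}/(4)! × [f^{(3)}(20) − f^{(3)}(2)] = −1/720 × (-9.37500e-08 − (-0.937500)) = -0.00130208.

S_2 ≈ 0.0819926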